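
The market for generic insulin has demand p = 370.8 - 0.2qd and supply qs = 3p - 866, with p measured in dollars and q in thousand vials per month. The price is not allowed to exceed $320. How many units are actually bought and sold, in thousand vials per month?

94

Rearranging demand gives qd = 1854 - 5p. In a free market, 1854 - 5p = 3p - 866 gives the equilibrium p* = 340, q* = 154.
Since 320 < 340, the ceiling is binding.
At p = 320: qd = 1854 - 5·320 = 254 and qs = 3·320 - 866 = 94.
The quantity actually transacted is the short side, supply: 94.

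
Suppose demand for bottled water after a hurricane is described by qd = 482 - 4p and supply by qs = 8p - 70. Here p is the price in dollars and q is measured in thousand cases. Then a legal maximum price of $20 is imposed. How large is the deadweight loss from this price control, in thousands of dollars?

8112

In a free market, 482 - 4p = 8p - 70 gives the equilibrium p* = 46, q* = 298.
The ceiling of 20 is below the equilibrium price 46, so it binds.
At p = 20: qd = 482 - 4·20 = 402 and qs = 8·20 - 70 = 90.
Quantity traded falls to 90. At q = 90 the demand price is (482 - 90)/4 = 98 and the supply price is (70 + 90)/8 = 20.
Deadweight loss = ½ · (98 - 20) · (298 - 90) = ½ · 78 · 208 = 8112.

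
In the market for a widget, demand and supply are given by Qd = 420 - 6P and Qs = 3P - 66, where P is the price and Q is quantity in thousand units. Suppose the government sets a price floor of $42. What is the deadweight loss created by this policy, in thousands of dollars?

0

Equilibrium: 420 - 6P = 3P - 66, so 486 = 9P and P* = 54, Q* = 96.
The floor of 42 is below the equilibrium price 54, so it is not binding; the market clears at P* = 54, Q* = 96.
Since the control does not bind, no trades are prevented and deadweight loss is zero.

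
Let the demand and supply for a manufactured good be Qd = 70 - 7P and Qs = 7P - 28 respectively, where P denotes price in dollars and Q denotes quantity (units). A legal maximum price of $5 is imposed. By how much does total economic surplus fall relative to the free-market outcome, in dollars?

Without the control the market clears where 70 - 7P = 7P - 28, i.e. P* = 7 and Q* = 21.
Since 5 < 7, the ceiling is binding.
At P = 5: Qd = 70 - 7·5 = 35 and Qs = 7·5 - 28 = 7.
Quantity traded falls to 7. At Q = 7 the demand price is (70 - 7)/7 = 9 and the supply price is (28 + 7)/7 = 5.
Deadweight loss = ½ · (9 - 5) · (21 - 7) = ½ · 4 · 14 = 28.

28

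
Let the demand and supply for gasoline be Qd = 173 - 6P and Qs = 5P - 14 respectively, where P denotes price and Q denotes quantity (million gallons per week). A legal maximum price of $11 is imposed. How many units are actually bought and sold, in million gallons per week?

41

Equilibrium: 173 - 6P = 5P - 14, so 187 = 11P and P* = 17, Q* = 71.
Since 11 < 17, the ceiling is binding.
At P = 11: Qd = 173 - 6·11 = 107 and Qs = 5·11 - 14 = 41.
The quantity actually transacted is the short side, supply: 41.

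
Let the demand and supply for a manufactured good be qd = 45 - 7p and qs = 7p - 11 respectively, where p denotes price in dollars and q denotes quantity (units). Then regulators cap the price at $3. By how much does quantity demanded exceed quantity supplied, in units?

Without the control the market clears where 45 - 7p = 7p - 11, i.e. p* = 4 and q* = 17.
Because the ceiling (3) lies below the market-clearing price, it is binding.
At p = 3: qd = 45 - 7·3 = 24 and qs = 7·3 - 11 = 10.
Shortage = qd - qs = 24 - 10 = 14.

14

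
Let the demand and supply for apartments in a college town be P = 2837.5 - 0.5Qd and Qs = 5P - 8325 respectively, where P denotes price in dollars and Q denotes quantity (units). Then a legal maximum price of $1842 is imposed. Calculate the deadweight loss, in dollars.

218435

Rearranging demand gives Qd = 5675 - 2P. Setting quantity demanded equal to quantity supplied, 5675 - 2P = 5P - 8325, gives P* = 2000 and Q* = 1675.
Since 1842 < 2000, the ceiling is binding.
At P = 1842: Qd = 5675 - 2·1842 = 1991 and Qs = 5·1842 - 8325 = 885.
Quantity traded falls to 885. At Q = 885 the demand price is (5675 - 885)/2 = 2395 and the supply price is (8325 + 885)/5 = 1842.
Deadweight loss = ½ · (2395 - 1842) · (1675 - 885) = ½ · 553 · 790 = 218435.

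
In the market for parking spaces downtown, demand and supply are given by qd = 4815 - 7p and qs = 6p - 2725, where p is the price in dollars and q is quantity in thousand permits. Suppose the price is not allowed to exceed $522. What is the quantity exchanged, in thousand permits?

Without the control the market clears where 4815 - 7p = 6p - 2725, i.e. p* = 580 and q* = 755.
The ceiling of 522 is below the equilibrium price 580, so it binds.
At p = 522: qd = 4815 - 7·522 = 1161 and qs = 6·522 - 2725 = 407.
The quantity actually transacted is the short side, supply: 407.

407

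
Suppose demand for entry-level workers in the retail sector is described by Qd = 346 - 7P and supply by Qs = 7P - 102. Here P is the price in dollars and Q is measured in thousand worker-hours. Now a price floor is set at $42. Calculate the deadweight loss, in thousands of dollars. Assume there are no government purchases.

700

In a free market, 346 - 7P = 7P - 102 gives the equilibrium P* = 32, Q* = 122.
Since 42 > 32, the floor is binding.
At P = 42: Qd = 346 - 7·42 = 52 and Qs = 7·42 - 102 = 192.
Quantity traded falls to 52. At Q = 52 the demand price is (346 - 52)/7 = 42 and the supply price is (102 + 52)/7 = 22.
Deadweight loss = ½ · (42 - 22) · (122 - 52) = ½ · 20 · 70 = 700.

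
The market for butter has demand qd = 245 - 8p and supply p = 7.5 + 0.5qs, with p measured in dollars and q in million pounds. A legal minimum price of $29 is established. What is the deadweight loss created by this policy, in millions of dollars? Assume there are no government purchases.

Rearranging supply gives qs = 2p - 15. Setting quantity demanded equal to quantity supplied, 245 - 8p = 2p - 15, gives p* = 26 and q* = 37.
The floor of 29 is above the equilibrium price 26, so it binds.
At p = 29: qd = 245 - 8·29 = 13 and qs = 2·29 - 15 = 43.
Quantity traded falls to 13. At q = 13 the demand price is (245 - 13)/8 = 29 and the supply price is (15 + 13)/2 = 14.
Deadweight loss = ½ · (29 - 14) · (37 - 13) = ½ · 15 · 24 = 180.

180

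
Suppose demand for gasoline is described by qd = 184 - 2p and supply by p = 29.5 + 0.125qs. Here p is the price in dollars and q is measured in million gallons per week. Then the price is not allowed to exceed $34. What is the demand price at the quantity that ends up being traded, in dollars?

Rearranging supply gives qs = 8p - 236. Setting quantity demanded equal to quantity supplied, 184 - 2p = 8p - 236, gives p* = 42 and q* = 100.
Because the ceiling (34) lies below the market-clearing price, it is binding.
At p = 34: qd = 184 - 2·34 = 116 and qs = 8·34 - 236 = 36.
Only 36 units reach the market. On the demand curve, the marginal buyer's willingness to pay at q = 36 is (184 - 36)/2 = 74.

74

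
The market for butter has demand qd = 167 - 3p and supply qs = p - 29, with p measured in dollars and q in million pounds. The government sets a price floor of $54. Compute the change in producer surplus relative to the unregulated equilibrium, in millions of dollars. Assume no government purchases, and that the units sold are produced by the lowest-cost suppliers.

Setting quantity demanded equal to quantity supplied, 167 - 3p = p - 29, gives p* = 49 and q* = 20.
The floor of 54 is above the equilibrium price 49, so it binds.
At p = 54: qd = 167 - 3·54 = 5 and qs = 54 - 29 = 25.
Producer surplus without the control is ½ · (49 - 29) · 20 = 200.
With the floor, 5 units are sold at 54. The supply price at q = 5 is 34, so PS = ½ · [(54 - 29) + (54 - 34)] · 5 = 112.5.
Change in producer surplus = 112.5 - 200 = -87.5.

-87.5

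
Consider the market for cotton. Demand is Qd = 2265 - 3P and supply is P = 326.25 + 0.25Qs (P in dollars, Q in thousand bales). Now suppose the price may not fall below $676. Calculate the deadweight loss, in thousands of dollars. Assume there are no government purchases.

Rearranging supply gives Qs = 4P - 1305. Without the control the market clears where 2265 - 3P = 4P - 1305, i.e. P* = 510 and Q* = 735.
The floor of 676 is above the equilibrium price 510, so it binds.
At P = 676: Qd = 2265 - 3·676 = 237 and Qs = 4·676 - 1305 = 1399.
Quantity traded falls to 237. At Q = 237 the demand price is (2265 - 237)/3 = 676 and the supply price is (1305 + 237)/4 = 385.5.
Deadweight loss = ½ · (676 - 385.5) · (735 - 237) = ½ · 290.5 · 498 = 72334.5.

72334.5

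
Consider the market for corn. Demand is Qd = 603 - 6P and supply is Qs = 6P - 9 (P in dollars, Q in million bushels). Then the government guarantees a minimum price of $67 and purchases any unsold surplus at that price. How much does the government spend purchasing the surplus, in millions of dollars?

Without the control the market clears where 603 - 6P = 6P - 9, i.e. P* = 51 and Q* = 297.
Because the floor (67) lies above the market-clearing price, it is binding.
At P = 67: Qd = 603 - 6·67 = 201 and Qs = 6·67 - 9 = 393.
Surplus = Qs - Qd = 192.
Government expenditure = surplus × support price = 192 × 67 = 12864.

12864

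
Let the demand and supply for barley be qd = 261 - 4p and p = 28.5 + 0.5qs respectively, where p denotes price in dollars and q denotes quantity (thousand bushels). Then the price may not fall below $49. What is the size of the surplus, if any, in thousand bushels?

Rearranging supply gives qs = 2p - 57. Setting quantity demanded equal to quantity supplied, 261 - 4p = 2p - 57, gives p* = 53 and q* = 49.
The floor of 49 is below the equilibrium price 53, so it is not binding; the market clears at p* = 53, q* = 49.
Since the control does not bind, there is no surplus.

0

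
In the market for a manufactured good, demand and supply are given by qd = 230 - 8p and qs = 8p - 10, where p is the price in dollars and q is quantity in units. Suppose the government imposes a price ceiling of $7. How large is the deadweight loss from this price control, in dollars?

512

Without the control the market clears where 230 - 8p = 8p - 10, i.e. p* = 15 and q* = 110.
The ceiling of 7 is below the equilibrium price 15, so it binds.
At p = 7: qd = 230 - 8·7 = 174 and qs = 8·7 - 10 = 46.
Quantity traded falls to 46. At q = 46 the demand price is (230 - 46)/8 = 23 and the supply price is (10 + 46)/8 = 7.
Deadweight loss = ½ · (23 - 7) · (110 - 46) = ½ · 16 · 64 = 512.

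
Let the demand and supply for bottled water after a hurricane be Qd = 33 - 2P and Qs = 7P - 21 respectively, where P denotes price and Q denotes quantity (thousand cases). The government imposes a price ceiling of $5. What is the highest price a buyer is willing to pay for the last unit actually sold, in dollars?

Equilibrium: 33 - 2P = 7P - 21, so 54 = 9P and P* = 6, Q* = 21.
Since 5 < 6, the ceiling is binding.
At P = 5: Qd = 33 - 2·5 = 23 and Qs = 7·5 - 21 = 14.
Only 14 units reach the market. On the demand curve, the marginal buyer's willingness to pay at Q = 14 is (33 - 14)/2 = 9.5.

9.5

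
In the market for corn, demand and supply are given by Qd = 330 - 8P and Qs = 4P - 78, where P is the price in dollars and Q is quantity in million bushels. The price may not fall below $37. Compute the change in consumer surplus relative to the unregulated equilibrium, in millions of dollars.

In a free market, 330 - 8P = 4P - 78 gives the equilibrium P* = 34, Q* = 58.
Because the floor (37) lies above the market-clearing price, it is binding.
At P = 37: Qd = 330 - 8·37 = 34 and Qs = 4·37 - 78 = 70.
Consumer surplus without the control is ½ · (41.25 - 34) · 58 = 210.25.
With the floor, consumers buy 34 units at 37, so CS = ½ · (41.25 - 37) · 34 = 72.25.
Change in consumer surplus = 72.25 - 210.25 = -138.

-138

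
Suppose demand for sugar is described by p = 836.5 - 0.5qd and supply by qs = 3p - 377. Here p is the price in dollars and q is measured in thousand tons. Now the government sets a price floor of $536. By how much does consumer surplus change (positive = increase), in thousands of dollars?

Rearranging demand gives qd = 1673 - 2p. Without the control the market clears where 1673 - 2p = 3p - 377, i.e. p* = 410 and q* = 853.
The floor of 536 is above the equilibrium price 410, so it binds.
At p = 536: qd = 1673 - 2·536 = 601 and qs = 3·536 - 377 = 1231.
Consumer surplus without the control is ½ · (836.5 - 410) · 853 = 181902.25.
With the floor, consumers buy 601 units at 536, so CS = ½ · (836.5 - 536) · 601 = 90300.25.
Change in consumer surplus = 90300.25 - 181902.25 = -91602.

-91602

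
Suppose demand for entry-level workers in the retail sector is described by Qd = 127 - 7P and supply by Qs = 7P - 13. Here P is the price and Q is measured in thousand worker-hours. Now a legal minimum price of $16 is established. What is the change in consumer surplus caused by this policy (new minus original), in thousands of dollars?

-216

Equilibrium: 127 - 7P = 7P - 13, so 140 = 14P and P* = 10, Q* = 57.
Since 16 > 10, the floor is binding.
At P = 16: Qd = 127 - 7·16 = 15 and Qs = 7·16 - 13 = 99.
Consumer surplus without the control is ½ · (127/7 - 10) · 57 = 3249/14.
With the floor, consumers buy 15 units at 16, so CS = ½ · (127/7 - 16) · 15 = 225/14.
Change in consumer surplus = 225/14 - 3249/14 = -216.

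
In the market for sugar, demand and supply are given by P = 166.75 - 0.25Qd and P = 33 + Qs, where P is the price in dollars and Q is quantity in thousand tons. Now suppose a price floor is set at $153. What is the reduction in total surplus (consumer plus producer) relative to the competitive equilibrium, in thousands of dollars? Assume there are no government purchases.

1690

Rearranging demand gives Qd = 667 - 4P; rearranging supply gives Qs = P - 33. Without the control the market clears where 667 - 4P = P - 33, i.e. P* = 140 and Q* = 107.
Since 153 > 140, the floor is binding.
At P = 153: Qd = 667 - 4·153 = 55 and Qs = 153 - 33 = 120.
Quantity traded falls to 55. At Q = 55 the demand price is (667 - 55)/4 = 153 and the supply price is 33 + 55 = 88.
Deadweight loss = ½ · (153 - 88) · (107 - 55) = ½ · 65 · 52 = 1690.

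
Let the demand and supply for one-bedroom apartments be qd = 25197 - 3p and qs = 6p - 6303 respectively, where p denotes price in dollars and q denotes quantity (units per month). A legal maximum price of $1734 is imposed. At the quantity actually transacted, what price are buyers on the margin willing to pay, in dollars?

Setting quantity demanded equal to quantity supplied, 25197 - 3p = 6p - 6303, gives p* = 3500 and q* = 14697.
The ceiling of 1734 is below the equilibrium price 3500, so it binds.
At p = 1734: qd = 25197 - 3·1734 = 19995 and qs = 6·1734 - 6303 = 4101.
Only 4101 units reach the market. On the demand curve, the marginal buyer's willingness to pay at q = 4101 is (25197 - 4101)/3 = 7032.

7032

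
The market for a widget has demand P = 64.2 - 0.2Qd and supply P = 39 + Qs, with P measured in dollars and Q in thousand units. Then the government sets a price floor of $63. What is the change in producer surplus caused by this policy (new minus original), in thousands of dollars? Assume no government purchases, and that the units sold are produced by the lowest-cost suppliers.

Rearranging demand gives Qd = 321 - 5P; rearranging supply gives Qs = P - 39. Setting quantity demanded equal to quantity supplied, 321 - 5P = P - 39, gives P* = 60 and Q* = 21.
Since 63 > 60, the floor is binding.
At P = 63: Qd = 321 - 5·63 = 6 and Qs = 63 - 39 = 24.
Producer surplus without the control is ½ · (60 - 39) · 21 = 220.5.
With the floor, 6 units are sold at 63. The supply price at Q = 6 is 45, so PS = ½ · [(63 - 39) + (63 - 45)] · 6 = 126.
Change in producer surplus = 126 - 220.5 = -94.5.

-94.5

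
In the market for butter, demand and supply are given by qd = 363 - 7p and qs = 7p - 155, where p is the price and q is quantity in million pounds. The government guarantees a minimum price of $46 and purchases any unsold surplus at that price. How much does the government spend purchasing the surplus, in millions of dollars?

5796

Equilibrium: 363 - 7p = 7p - 155, so 518 = 14p and p* = 37, q* = 104.
The floor of 46 is above the equilibrium price 37, so it binds.
At p = 46: qd = 363 - 7·46 = 41 and qs = 7·46 - 155 = 167.
Surplus = qs - qd = 126.
Government expenditure = surplus × support price = 126 × 46 = 5796.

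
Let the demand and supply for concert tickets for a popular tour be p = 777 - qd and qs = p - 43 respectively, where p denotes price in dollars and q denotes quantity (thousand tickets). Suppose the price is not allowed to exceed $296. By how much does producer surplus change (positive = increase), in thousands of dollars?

-35340

Rearranging demand gives qd = 777 - p. Setting quantity demanded equal to quantity supplied, 777 - p = p - 43, gives p* = 410 and q* = 367.
Since 296 < 410, the ceiling is binding.
At p = 296: qd = 777 - 296 = 481 and qs = 296 - 43 = 253.
Producer surplus without the control is ½ · (410 - 43) · 367 = 67344.5.
With the ceiling, producers sell 253 units at 296, so PS = ½ · (296 - 43) · 253 = 32004.5.
Change in producer surplus = 32004.5 - 67344.5 = -35340.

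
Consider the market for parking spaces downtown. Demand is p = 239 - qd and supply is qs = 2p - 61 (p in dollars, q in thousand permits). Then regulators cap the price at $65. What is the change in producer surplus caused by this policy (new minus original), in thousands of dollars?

-3640

Rearranging demand gives qd = 239 - p. Equilibrium: 239 - p = 2p - 61, so 300 = 3p and p* = 100, q* = 139.
The ceiling of 65 is below the equilibrium price 100, so it binds.
At p = 65: qd = 239 - 65 = 174 and qs = 2·65 - 61 = 69.
Producer surplus without the control is ½ · (100 - 30.5) · 139 = 4830.25.
With the ceiling, producers sell 69 units at 65, so PS = ½ · (65 - 30.5) · 69 = 1190.25.
Change in producer surplus = 1190.25 - 4830.25 = -3640.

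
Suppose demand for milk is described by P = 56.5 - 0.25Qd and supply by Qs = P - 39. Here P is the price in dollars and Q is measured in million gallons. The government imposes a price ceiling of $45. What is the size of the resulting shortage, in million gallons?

40

Rearranging demand gives Qd = 226 - 4P. Equilibrium: 226 - 4P = P - 39, so 265 = 5P and P* = 53, Q* = 14.
Since 45 < 53, the ceiling is binding.
At P = 45: Qd = 226 - 4·45 = 46 and Qs = 45 - 39 = 6.
Shortage = Qd - Qs = 46 - 6 = 40.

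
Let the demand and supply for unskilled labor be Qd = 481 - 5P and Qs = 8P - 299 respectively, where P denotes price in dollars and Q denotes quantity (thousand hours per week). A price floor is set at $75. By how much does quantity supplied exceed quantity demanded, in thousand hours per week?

In a free market, 481 - 5P = 8P - 299 gives the equilibrium P* = 60, Q* = 181.
Because the floor (75) lies above the market-clearing price, it is binding.
At P = 75: Qd = 481 - 5·75 = 106 and Qs = 8·75 - 299 = 301.
Surplus = Qs - Qd = 301 - 106 = 195.

195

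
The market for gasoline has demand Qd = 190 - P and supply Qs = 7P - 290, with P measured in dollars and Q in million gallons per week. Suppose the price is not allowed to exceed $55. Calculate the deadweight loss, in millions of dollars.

Setting quantity demanded equal to quantity supplied, 190 - P = 7P - 290, gives P* = 60 and Q* = 130.
The ceiling of 55 is below the equilibrium price 60, so it binds.
At P = 55: Qd = 190 - 55 = 135 and Qs = 7·55 - 290 = 95.
Quantity traded falls to 95. At Q = 95 the demand price is 190 - 95 = 95 and the supply price is (290 + 95)/7 = 55.
Deadweight loss = ½ · (95 - 55) · (130 - 95) = ½ · 40 · 35 = 700.

700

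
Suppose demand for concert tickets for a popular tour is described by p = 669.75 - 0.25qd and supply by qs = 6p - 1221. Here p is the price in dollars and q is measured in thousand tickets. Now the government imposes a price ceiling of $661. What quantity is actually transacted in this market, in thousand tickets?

1119

Rearranging demand gives qd = 2679 - 4p. Setting quantity demanded equal to quantity supplied, 2679 - 4p = 6p - 1221, gives p* = 390 and q* = 1119.
Since 661 is above p* = 390, the ceiling does not bind and the free-market outcome prevails.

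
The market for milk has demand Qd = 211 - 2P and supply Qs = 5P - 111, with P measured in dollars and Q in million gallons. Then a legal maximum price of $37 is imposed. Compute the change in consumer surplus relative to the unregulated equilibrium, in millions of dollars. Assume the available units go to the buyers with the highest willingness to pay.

159.75

Setting quantity demanded equal to quantity supplied, 211 - 2P = 5P - 111, gives P* = 46 and Q* = 119.
The ceiling of 37 is below the equilibrium price 46, so it binds.
At P = 37: Qd = 211 - 2·37 = 137 and Qs = 5·37 - 111 = 74.
Consumer surplus without the control is ½ · (105.5 - 46) · 119 = 3540.25.
With the ceiling, 74 units are sold at 37 (assume they go to the highest-value buyers). The demand price at Q = 74 is 68.5, so CS = ½ · [(105.5 - 37) + (68.5 - 37)] · 74 = 3700.
Change in consumer surplus = 3700 - 3540.25 = 159.75.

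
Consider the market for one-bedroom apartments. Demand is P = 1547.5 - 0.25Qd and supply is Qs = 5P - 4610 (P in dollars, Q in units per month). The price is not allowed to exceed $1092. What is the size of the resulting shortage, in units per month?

972

Rearranging demand gives Qd = 6190 - 4P. Setting quantity demanded equal to quantity supplied, 6190 - 4P = 5P - 4610, gives P* = 1200 and Q* = 1390.
Since 1092 < 1200, the ceiling is binding.
At P = 1092: Qd = 6190 - 4·1092 = 1822 and Qs = 5·1092 - 4610 = 850.
Shortage = Qd - Qs = 1822 - 850 = 972.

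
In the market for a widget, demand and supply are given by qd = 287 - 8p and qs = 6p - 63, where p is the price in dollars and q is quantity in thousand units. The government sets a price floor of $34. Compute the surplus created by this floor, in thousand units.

Setting quantity demanded equal to quantity supplied, 287 - 8p = 6p - 63, gives p* = 25 and q* = 87.
The floor of 34 is above the equilibrium price 25, so it binds.
At p = 34: qd = 287 - 8·34 = 15 and qs = 6·34 - 63 = 141.
Surplus = qs - qd = 141 - 15 = 126.

126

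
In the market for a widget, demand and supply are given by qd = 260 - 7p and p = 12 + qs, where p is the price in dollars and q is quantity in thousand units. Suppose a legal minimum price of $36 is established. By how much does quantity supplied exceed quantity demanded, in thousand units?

Rearranging supply gives qs = p - 12. Setting quantity demanded equal to quantity supplied, 260 - 7p = p - 12, gives p* = 34 and q* = 22.
Because the floor (36) lies above the market-clearing price, it is binding.
At p = 36: qd = 260 - 7·36 = 8 and qs = 36 - 12 = 24.
Surplus = qs - qd = 24 - 8 = 16.

16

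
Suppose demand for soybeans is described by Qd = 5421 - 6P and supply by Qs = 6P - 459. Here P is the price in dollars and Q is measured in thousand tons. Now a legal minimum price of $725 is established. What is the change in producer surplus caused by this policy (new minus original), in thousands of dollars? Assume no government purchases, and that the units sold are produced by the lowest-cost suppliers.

86010

Setting quantity demanded equal to quantity supplied, 5421 - 6P = 6P - 459, gives P* = 490 and Q* = 2481.
Since 725 > 490, the floor is binding.
At P = 725: Qd = 5421 - 6·725 = 1071 and Qs = 6·725 - 459 = 3891.
Producer surplus without the control is ½ · (490 - 76.5) · 2481 = 512946.75.
With the floor, 1071 units are sold at 725. The supply price at Q = 1071 is 255, so PS = ½ · [(725 - 76.5) + (725 - 255)] · 1071 = 598956.75.
Change in producer surplus = 598956.75 - 512946.75 = 86010.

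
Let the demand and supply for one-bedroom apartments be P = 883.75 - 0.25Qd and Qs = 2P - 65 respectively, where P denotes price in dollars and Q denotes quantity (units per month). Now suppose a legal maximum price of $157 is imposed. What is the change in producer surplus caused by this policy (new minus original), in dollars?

-306556

Rearranging demand gives Qd = 3535 - 4P. Equilibrium: 3535 - 4P = 2P - 65, so 3600 = 6P and P* = 600, Q* = 1135.
The ceiling of 157 is below the equilibrium price 600, so it binds.
At P = 157: Qd = 3535 - 4·157 = 2907 and Qs = 2·157 - 65 = 249.
Producer surplus without the control is ½ · (600 - 32.5) · 1135 = 322056.25.
With the ceiling, producers sell 249 units at 157, so PS = ½ · (157 - 32.5) · 249 = 15500.25.
Change in producer surplus = 15500.25 - 322056.25 = -306556.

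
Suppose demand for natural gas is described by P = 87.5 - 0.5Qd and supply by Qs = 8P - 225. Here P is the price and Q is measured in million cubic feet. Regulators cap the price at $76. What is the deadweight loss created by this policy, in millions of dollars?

0

Rearranging demand gives Qd = 175 - 2P. Setting quantity demanded equal to quantity supplied, 175 - 2P = 8P - 225, gives P* = 40 and Q* = 95.
Since 76 is above P* = 40, the ceiling does not bind and the free-market outcome prevails.
Since the control does not bind, no trades are prevented and deadweight loss is zero.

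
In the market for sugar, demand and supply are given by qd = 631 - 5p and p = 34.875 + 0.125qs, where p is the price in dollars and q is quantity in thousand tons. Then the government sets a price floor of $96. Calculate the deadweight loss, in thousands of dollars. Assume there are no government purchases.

2746.25

Rearranging supply gives qs = 8p - 279. Equilibrium: 631 - 5p = 8p - 279, so 910 = 13p and p* = 70, q* = 281.
The floor of 96 is above the equilibrium price 70, so it binds.
At p = 96: qd = 631 - 5·96 = 151 and qs = 8·96 - 279 = 489.
Quantity traded falls to 151. At q = 151 the demand price is (631 - 151)/5 = 96 and the supply price is (279 + 151)/8 = 53.75.
Deadweight loss = ½ · (96 - 53.75) · (281 - 151) = ½ · 42.25 · 130 = 2746.25.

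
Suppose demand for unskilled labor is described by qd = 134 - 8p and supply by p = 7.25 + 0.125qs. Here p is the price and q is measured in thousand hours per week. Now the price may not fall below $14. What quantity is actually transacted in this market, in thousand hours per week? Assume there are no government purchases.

Rearranging supply gives qs = 8p - 58. Setting quantity demanded equal to quantity supplied, 134 - 8p = 8p - 58, gives p* = 12 and q* = 38.
The floor of 14 is above the equilibrium price 12, so it binds.
At p = 14: qd = 134 - 8·14 = 22 and qs = 8·14 - 58 = 54.
The quantity actually transacted is the short side, demand: 22.

22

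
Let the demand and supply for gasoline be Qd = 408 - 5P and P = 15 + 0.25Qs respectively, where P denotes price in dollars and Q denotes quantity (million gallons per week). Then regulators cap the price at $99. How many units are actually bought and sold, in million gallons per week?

Rearranging supply gives Qs = 4P - 60. Setting quantity demanded equal to quantity supplied, 408 - 5P = 4P - 60, gives P* = 52 and Q* = 148.
Since 99 is above P* = 52, the ceiling does not bind and the free-market outcome prevails.

148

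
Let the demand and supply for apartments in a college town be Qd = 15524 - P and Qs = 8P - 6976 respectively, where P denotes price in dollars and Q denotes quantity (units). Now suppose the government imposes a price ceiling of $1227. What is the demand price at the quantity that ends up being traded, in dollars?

12684

Without the control the market clears where 15524 - P = 8P - 6976, i.e. P* = 2500 and Q* = 13024.
Because the ceiling (1227) lies below the market-clearing price, it is binding.
At P = 1227: Qd = 15524 - 1227 = 14297 and Qs = 8·1227 - 6976 = 2840.
Only 2840 units reach the market. On the demand curve, the marginal buyer's willingness to pay at Q = 2840 is (15524 - 2840) = 12684.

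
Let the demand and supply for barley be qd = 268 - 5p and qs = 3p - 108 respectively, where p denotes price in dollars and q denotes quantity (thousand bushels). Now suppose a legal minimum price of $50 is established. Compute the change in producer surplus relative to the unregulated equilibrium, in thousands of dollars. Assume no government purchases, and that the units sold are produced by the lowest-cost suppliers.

16.5

In a free market, 268 - 5p = 3p - 108 gives the equilibrium p* = 47, q* = 33.
The floor of 50 is above the equilibrium price 47, so it binds.
At p = 50: qd = 268 - 5·50 = 18 and qs = 3·50 - 108 = 42.
Producer surplus without the control is ½ · (47 - 36) · 33 = 181.5.
With the floor, 18 units are sold at 50. The supply price at q = 18 is 42, so PS = ½ · [(50 - 36) + (50 - 42)] · 18 = 198.
Change in producer surplus = 198 - 181.5 = 16.5.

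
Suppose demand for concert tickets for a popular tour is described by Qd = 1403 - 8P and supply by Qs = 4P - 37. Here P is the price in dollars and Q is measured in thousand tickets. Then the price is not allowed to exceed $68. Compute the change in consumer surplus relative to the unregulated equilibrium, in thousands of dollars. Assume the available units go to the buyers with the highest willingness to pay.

Without the control the market clears where 1403 - 8P = 4P - 37, i.e. P* = 120 and Q* = 443.
Since 68 < 120, the ceiling is binding.
At P = 68: Qd = 1403 - 8·68 = 859 and Qs = 4·68 - 37 = 235.
Consumer surplus without the control is ½ · (175.375 - 120) · 443 = 12265.5625.
With the ceiling, 235 units are sold at 68 (assume they go to the highest-value buyers). The demand price at Q = 235 is 146, so CS = ½ · [(175.375 - 68) + (146 - 68)] · 235 = 21781.5625.
Change in consumer surplus = 21781.5625 - 12265.5625 = 9516.

9516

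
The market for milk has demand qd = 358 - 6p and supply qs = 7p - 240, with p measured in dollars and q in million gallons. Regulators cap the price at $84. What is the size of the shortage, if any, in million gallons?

Without the control the market clears where 358 - 6p = 7p - 240, i.e. p* = 46 and q* = 82.
The ceiling of 84 is above the equilibrium price 46, so it is not binding; the market clears at p* = 46, q* = 82.
Since the control does not bind, there is no shortage.

0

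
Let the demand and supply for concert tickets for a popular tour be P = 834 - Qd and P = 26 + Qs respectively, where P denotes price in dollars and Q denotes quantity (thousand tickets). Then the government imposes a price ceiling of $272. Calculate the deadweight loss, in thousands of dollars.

Rearranging demand gives Qd = 834 - P; rearranging supply gives Qs = P - 26. In a free market, 834 - P = P - 26 gives the equilibrium P* = 430, Q* = 404.
Since 272 < 430, the ceiling is binding.
At P = 272: Qd = 834 - 272 = 562 and Qs = 272 - 26 = 246.
Quantity traded falls to 246. At Q = 246 the demand price is 834 - 246 = 588 and the supply price is 26 + 246 = 272.
Deadweight loss = ½ · (588 - 272) · (404 - 246) = ½ · 316 · 158 = 24964.

24964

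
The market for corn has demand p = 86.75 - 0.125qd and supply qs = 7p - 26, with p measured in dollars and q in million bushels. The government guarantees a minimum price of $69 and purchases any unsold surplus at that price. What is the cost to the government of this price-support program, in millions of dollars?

21735

Rearranging demand gives qd = 694 - 8p. In a free market, 694 - 8p = 7p - 26 gives the equilibrium p* = 48, q* = 310.
The floor of 69 is above the equilibrium price 48, so it binds.
At p = 69: qd = 694 - 8·69 = 142 and qs = 7·69 - 26 = 457.
Surplus = qs - qd = 315.
Government expenditure = surplus × support price = 315 × 69 = 21735.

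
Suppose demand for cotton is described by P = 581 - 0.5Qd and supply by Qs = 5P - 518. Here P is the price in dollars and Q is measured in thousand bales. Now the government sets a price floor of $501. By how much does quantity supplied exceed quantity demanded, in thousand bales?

1827

Rearranging demand gives Qd = 1162 - 2P. Setting quantity demanded equal to quantity supplied, 1162 - 2P = 5P - 518, gives P* = 240 and Q* = 682.
Because the floor (501) lies above the market-clearing price, it is binding.
At P = 501: Qd = 1162 - 2·501 = 160 and Qs = 5·501 - 518 = 1987.
Surplus = Qs - Qd = 1987 - 160 = 1827.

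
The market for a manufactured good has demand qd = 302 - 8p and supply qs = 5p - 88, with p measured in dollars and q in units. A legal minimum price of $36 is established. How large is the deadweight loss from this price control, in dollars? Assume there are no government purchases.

374.4

Setting quantity demanded equal to quantity supplied, 302 - 8p = 5p - 88, gives p* = 30 and q* = 62.
Because the floor (36) lies above the market-clearing price, it is binding.
At p = 36: qd = 302 - 8·36 = 14 and qs = 5·36 - 88 = 92.
Quantity traded falls to 14. At q = 14 the demand price is (302 - 14)/8 = 36 and the supply price is (88 + 14)/5 = 20.4.
Deadweight loss = ½ · (36 - 20.4) · (62 - 14) = ½ · 15.6 · 48 = 374.4.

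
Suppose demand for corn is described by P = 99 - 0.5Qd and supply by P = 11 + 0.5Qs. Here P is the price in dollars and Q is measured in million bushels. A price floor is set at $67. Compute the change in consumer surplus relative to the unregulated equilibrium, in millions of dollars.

Rearranging demand gives Qd = 198 - 2P; rearranging supply gives Qs = 2P - 22. In a free market, 198 - 2P = 2P - 22 gives the equilibrium P* = 55, Q* = 88.
The floor of 67 is above the equilibrium price 55, so it binds.
At P = 67: Qd = 198 - 2·67 = 64 and Qs = 2·67 - 22 = 112.
Consumer surplus without the control is ½ · (99 - 55) · 88 = 1936.
With the floor, consumers buy 64 units at 67, so CS = ½ · (99 - 67) · 64 = 1024.
Change in consumer surplus = 1024 - 1936 = -912.

-912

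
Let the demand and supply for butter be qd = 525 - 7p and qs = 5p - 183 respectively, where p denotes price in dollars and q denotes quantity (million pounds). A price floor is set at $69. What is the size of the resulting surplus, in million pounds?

120

In a free market, 525 - 7p = 5p - 183 gives the equilibrium p* = 59, q* = 112.
Because the floor (69) lies above the market-clearing price, it is binding.
At p = 69: qd = 525 - 7·69 = 42 and qs = 5·69 - 183 = 162.
Surplus = qs - qd = 162 - 42 = 120.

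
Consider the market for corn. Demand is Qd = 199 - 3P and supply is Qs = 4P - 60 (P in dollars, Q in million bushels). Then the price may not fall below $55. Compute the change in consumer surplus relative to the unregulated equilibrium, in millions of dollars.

Without the control the market clears where 199 - 3P = 4P - 60, i.e. P* = 37 and Q* = 88.
Since 55 > 37, the floor is binding.
At P = 55: Qd = 199 - 3·55 = 34 and Qs = 4·55 - 60 = 160.
Consumer surplus without the control is ½ · (199/3 - 37) · 88 = 3872/3.
With the floor, consumers buy 34 units at 55, so CS = ½ · (199/3 - 55) · 34 = 578/3.
Change in consumer surplus = 578/3 - 3872/3 = -1098.

-1098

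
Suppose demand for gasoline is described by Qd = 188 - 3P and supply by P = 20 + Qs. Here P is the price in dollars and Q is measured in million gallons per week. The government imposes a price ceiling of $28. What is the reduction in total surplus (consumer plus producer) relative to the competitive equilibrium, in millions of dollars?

Rearranging supply gives Qs = P - 20. Without the control the market clears where 188 - 3P = P - 20, i.e. P* = 52 and Q* = 32.
Since 28 < 52, the ceiling is binding.
At P = 28: Qd = 188 - 3·28 = 104 and Qs = 28 - 20 = 8.
Quantity traded falls to 8. At Q = 8 the demand price is (188 - 8)/3 = 60 and the supply price is 20 + 8 = 28.
Deadweight loss = ½ · (60 - 28) · (32 - 8) = ½ · 32 · 24 = 384.

384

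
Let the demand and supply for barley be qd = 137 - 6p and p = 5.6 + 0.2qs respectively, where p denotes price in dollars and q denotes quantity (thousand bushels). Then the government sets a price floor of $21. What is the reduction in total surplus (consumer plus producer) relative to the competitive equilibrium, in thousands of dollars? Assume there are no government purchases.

Rearranging supply gives qs = 5p - 28. Equilibrium: 137 - 6p = 5p - 28, so 165 = 11p and p* = 15, q* = 47.
Since 21 > 15, the floor is binding.
At p = 21: qd = 137 - 6·21 = 11 and qs = 5·21 - 28 = 77.
Quantity traded falls to 11. At q = 11 the demand price is (137 - 11)/6 = 21 and the supply price is (28 + 11)/5 = 7.8.
Deadweight loss = ½ · (21 - 7.8) · (47 - 11) = ½ · 13.2 · 36 = 237.6.

237.6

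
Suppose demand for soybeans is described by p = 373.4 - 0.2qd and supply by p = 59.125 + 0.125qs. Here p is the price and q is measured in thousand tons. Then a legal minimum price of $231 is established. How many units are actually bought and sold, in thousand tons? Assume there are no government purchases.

Rearranging demand gives qd = 1867 - 5p; rearranging supply gives qs = 8p - 473. In a free market, 1867 - 5p = 8p - 473 gives the equilibrium p* = 180, q* = 967.
Because the floor (231) lies above the market-clearing price, it is binding.
At p = 231: qd = 1867 - 5·231 = 712 and qs = 8·231 - 473 = 1375.
The quantity actually transacted is the short side, demand: 712.

712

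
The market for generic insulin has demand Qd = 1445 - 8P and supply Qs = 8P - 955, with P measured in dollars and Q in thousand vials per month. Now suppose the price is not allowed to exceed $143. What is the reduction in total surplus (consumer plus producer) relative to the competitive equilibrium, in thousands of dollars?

392

Without the control the market clears where 1445 - 8P = 8P - 955, i.e. P* = 150 and Q* = 245.
Since 143 < 150, the ceiling is binding.
At P = 143: Qd = 1445 - 8·143 = 301 and Qs = 8·143 - 955 = 189.
Quantity traded falls to 189. At Q = 189 the demand price is (1445 - 189)/8 = 157 and the supply price is (955 + 189)/8 = 143.
Deadweight loss = ½ · (157 - 143) · (245 - 189) = ½ · 14 · 56 = 392.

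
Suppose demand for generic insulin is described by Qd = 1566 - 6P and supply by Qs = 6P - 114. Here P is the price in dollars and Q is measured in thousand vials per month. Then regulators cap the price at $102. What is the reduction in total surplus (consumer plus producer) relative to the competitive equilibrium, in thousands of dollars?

8664

Without the control the market clears where 1566 - 6P = 6P - 114, i.e. P* = 140 and Q* = 726.
Since 102 < 140, the ceiling is binding.
At P = 102: Qd = 1566 - 6·102 = 954 and Qs = 6·102 - 114 = 498.
Quantity traded falls to 498. At Q = 498 the demand price is (1566 - 498)/6 = 178 and the supply price is (114 + 498)/6 = 102.
Deadweight loss = ½ · (178 - 102) · (726 - 498) = ½ · 76 · 228 = 8664.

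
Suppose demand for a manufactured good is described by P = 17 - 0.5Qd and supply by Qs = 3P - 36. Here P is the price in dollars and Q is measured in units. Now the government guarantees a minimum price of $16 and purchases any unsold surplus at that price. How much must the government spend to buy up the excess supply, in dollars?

Rearranging demand gives Qd = 34 - 2P. Without the control the market clears where 34 - 2P = 3P - 36, i.e. P* = 14 and Q* = 6.
Because the floor (16) lies above the market-clearing price, it is binding.
At P = 16: Qd = 34 - 2·16 = 2 and Qs = 3·16 - 36 = 12.
Surplus = Qs - Qd = 10.
Government expenditure = surplus × support price = 10 × 16 = 160.

160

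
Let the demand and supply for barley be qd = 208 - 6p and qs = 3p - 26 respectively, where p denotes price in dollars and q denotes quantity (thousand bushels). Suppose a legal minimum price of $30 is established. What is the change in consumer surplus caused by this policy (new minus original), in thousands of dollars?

Equilibrium: 208 - 6p = 3p - 26, so 234 = 9p and p* = 26, q* = 52.
Because the floor (30) lies above the market-clearing price, it is binding.
At p = 30: qd = 208 - 6·30 = 28 and qs = 3·30 - 26 = 64.
Consumer surplus without the control is ½ · (104/3 - 26) · 52 = 676/3.
With the floor, consumers buy 28 units at 30, so CS = ½ · (104/3 - 30) · 28 = 196/3.
Change in consumer surplus = 196/3 - 676/3 = -160.

-160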